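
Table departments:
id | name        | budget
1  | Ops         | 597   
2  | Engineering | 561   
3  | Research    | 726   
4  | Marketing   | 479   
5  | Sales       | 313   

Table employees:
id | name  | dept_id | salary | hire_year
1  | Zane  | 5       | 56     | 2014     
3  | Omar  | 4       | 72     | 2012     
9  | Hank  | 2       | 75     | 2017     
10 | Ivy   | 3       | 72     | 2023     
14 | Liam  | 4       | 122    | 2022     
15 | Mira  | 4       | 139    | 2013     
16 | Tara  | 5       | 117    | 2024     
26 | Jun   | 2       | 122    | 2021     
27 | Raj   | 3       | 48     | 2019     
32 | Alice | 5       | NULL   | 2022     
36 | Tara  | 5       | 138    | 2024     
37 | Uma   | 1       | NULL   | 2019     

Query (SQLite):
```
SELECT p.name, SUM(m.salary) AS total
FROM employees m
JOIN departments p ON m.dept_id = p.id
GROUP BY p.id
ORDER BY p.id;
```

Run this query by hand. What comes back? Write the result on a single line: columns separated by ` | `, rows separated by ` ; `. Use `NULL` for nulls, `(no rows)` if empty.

Ops | NULL ; Engineering | 197 ; Research | 120 ; Marketing | 333 ; Sales | 311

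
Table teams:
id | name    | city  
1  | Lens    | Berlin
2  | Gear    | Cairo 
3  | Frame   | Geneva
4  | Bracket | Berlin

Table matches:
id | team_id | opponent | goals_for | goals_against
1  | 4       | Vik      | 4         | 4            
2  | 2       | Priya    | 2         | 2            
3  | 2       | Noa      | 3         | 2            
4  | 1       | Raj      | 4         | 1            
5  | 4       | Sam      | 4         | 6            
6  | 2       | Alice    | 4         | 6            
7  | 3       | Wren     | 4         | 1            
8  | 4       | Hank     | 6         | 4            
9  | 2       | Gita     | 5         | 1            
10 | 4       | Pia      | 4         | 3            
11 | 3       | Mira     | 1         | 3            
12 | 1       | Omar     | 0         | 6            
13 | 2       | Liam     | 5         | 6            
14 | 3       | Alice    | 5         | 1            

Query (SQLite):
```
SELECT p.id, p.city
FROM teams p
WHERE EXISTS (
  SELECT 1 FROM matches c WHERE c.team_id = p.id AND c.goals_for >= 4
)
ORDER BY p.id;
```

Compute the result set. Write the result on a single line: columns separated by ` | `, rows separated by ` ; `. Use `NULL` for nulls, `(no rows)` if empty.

1 | Berlin ; 2 | Cairo ; 3 | Geneva ; 4 | Berlin

For each teams row, check whether any matches with matching team_id has goals_for >= 4.
Keep rows where that is true.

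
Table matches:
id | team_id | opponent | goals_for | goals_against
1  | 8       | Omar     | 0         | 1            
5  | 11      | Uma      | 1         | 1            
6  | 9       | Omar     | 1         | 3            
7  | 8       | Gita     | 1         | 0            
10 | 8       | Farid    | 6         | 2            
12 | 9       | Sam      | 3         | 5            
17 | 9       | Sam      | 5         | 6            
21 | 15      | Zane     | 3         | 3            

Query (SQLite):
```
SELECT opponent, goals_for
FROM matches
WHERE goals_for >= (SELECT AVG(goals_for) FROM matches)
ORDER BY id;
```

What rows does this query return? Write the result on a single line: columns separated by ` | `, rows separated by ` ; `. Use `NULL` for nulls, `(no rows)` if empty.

Farid | 6 ; Sam | 3 ; Sam | 5 ; Zane | 3

Scalar subquery: AVG(goals_for) over all matches rows = 2.5.
Keep rows where goals_for >= that value.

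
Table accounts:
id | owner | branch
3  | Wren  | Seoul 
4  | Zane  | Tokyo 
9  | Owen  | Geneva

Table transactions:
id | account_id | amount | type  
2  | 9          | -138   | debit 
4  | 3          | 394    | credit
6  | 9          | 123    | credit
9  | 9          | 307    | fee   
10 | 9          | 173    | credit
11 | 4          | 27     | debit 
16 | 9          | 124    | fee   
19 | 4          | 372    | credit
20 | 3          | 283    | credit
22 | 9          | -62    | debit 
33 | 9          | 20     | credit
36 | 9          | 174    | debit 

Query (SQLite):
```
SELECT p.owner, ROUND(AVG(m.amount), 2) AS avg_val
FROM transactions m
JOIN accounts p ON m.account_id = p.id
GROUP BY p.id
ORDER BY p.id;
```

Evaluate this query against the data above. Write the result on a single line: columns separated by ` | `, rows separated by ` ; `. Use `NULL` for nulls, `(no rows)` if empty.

Join each transactions row to its accounts via account_id.
Group joined rows by accounts.id; compute ROUND(AVG(m.amount), 2) per group.
  3: ids {4, 20} → ROUND(AVG(m.amount), 2)=338.5
  4: ids {11, 19} → ROUND(AVG(m.amount), 2)=199.5
  9: ids {2, 6, 9, 10, 16, 22, 33, 36} → ROUND(AVG(m.amount), 2)=90.13

Wren | 338.5 ; Zane | 199.5 ; Owen | 90.13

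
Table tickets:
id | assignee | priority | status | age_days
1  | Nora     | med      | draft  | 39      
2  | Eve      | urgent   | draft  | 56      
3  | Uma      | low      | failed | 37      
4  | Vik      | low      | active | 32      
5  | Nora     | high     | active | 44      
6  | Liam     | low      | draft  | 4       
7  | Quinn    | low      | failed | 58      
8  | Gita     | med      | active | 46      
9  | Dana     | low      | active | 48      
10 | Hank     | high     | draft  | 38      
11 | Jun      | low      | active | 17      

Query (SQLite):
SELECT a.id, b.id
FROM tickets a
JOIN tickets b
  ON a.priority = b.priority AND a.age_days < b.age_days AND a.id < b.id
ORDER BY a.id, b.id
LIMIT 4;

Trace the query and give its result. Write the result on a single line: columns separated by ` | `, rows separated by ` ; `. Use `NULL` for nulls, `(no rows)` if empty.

Pairs (a,b) with same priority, a.age_days < b.age_days, a.id < b.id.
priority groups: high:{5,10} low:{3,4,6,7,9,11} med:{1,8} urgent:{2}
Ordered by (a.id, b.id); first 4.

1 | 8 ; 3 | 7 ; 3 | 9 ; 4 | 7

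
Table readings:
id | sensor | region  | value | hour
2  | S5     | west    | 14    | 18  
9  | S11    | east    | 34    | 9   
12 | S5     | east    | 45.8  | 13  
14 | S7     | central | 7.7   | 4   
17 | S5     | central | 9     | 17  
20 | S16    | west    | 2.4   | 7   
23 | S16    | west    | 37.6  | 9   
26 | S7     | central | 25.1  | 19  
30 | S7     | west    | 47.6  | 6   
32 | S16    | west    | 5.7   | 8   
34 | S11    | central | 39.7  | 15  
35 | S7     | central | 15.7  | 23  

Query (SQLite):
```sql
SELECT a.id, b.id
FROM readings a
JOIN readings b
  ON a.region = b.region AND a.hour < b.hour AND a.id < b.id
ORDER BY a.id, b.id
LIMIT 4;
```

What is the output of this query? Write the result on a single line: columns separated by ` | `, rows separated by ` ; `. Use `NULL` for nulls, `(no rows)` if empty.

Pairs (a,b) with same region, a.hour < b.hour, a.id < b.id.
region groups: central:{14,17,26,34,35} east:{9,12} west:{2,20,23,30,32}
Ordered by (a.id, b.id); first 4.

9 | 12 ; 14 | 17 ; 14 | 26 ; 14 | 34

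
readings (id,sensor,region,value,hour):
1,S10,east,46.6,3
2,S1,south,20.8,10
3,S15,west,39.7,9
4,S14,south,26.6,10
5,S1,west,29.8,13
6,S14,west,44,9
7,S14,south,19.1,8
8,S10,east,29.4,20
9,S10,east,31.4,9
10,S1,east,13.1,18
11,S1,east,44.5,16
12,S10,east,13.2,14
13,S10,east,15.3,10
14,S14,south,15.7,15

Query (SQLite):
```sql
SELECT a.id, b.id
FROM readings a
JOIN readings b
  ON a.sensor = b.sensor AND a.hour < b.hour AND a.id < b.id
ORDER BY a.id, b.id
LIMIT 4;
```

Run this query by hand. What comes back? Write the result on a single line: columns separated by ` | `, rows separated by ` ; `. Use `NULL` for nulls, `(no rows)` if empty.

Pairs (a,b) with same sensor, a.hour < b.hour, a.id < b.id.
sensor groups: S1:{2,5,10,11} S10:{1,8,9,12,13} S14:{4,6,7,14} S15:{3}
Ordered by (a.id, b.id); first 4.

1 | 8 ; 1 | 9 ; 1 | 12 ; 1 | 13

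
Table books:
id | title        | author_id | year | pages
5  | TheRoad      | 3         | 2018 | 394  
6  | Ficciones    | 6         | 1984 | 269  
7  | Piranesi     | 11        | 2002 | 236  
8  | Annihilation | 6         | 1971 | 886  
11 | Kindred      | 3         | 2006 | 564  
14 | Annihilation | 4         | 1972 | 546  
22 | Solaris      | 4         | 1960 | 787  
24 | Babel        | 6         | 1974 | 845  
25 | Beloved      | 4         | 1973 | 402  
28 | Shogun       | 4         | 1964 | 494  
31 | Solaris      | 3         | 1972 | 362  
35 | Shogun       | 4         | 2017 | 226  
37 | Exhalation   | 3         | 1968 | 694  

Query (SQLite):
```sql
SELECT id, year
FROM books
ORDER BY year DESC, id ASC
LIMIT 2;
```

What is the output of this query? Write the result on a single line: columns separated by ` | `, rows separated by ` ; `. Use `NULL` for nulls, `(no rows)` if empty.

5 | 2018 ; 35 | 2017

Sort by year desc, tiebreak id asc: (2018, id=5), (2017, id=35), (2006, id=11), (2002, id=7), (1984, id=6) …. Take first 2.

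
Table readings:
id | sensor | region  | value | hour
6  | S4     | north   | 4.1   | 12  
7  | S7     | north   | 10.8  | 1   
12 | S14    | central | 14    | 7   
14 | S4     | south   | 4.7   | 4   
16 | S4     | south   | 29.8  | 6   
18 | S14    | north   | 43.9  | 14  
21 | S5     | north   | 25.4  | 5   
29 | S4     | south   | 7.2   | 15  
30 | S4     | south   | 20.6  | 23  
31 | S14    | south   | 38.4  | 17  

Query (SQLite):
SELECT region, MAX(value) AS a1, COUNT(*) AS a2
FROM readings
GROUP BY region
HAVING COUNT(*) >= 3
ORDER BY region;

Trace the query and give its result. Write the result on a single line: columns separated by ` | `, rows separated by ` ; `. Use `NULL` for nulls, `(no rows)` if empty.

Group readings by region.
Per group compute: MAX(value), COUNT(*).
HAVING: drop groups with fewer than 3 rows.
  central: ids {12} → MAX(value)=14, COUNT(*)=1
  north: ids {6, 7, 18, 21} → MAX(value)=43.9, COUNT(*)=4
  south: ids {14, 16, 29, 30, 31} → MAX(value)=38.4, COUNT(*)=5

north | 43.9 | 4 ; south | 38.4 | 5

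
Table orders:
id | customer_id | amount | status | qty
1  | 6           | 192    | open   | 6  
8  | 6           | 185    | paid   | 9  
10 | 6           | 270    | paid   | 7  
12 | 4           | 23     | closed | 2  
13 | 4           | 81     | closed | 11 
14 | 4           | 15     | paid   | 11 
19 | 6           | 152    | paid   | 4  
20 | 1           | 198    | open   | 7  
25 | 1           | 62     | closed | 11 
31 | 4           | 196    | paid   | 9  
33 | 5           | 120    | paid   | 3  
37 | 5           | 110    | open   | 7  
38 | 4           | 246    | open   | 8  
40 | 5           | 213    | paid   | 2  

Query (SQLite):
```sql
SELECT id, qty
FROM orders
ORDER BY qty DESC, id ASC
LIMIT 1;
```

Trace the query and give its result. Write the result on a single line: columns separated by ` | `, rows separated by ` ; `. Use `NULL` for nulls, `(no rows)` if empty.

Sort by qty desc, tiebreak id asc: (11, id=13), (11, id=14), (11, id=25), (9, id=8) …. Take first 1.

13 | 11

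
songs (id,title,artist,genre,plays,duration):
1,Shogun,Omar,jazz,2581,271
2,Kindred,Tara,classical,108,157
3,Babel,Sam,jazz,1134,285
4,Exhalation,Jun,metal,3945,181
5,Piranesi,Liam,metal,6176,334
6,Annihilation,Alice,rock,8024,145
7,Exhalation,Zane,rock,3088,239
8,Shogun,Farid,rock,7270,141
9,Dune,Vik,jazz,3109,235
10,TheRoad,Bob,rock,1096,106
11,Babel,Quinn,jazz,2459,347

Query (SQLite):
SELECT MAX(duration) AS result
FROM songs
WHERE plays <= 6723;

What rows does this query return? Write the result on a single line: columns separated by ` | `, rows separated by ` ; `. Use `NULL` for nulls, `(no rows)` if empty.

347

Rows where plays <= 6723 → duration values: [271, 157, 285, 181, 334, 239, 235, 106, 347].
MAX of non-NULL values = 347.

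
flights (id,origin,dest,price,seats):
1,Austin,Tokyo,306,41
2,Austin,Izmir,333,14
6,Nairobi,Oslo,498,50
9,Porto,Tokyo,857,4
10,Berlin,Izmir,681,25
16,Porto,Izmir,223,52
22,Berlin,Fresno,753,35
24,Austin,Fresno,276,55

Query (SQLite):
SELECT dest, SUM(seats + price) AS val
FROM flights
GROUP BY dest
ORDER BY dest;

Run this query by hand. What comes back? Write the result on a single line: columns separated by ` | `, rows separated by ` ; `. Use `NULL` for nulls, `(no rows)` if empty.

For each row compute seats + price.
Group by dest; take SUM of the expression per group.
  Fresno: ids {22, 24} → SUM(seats + price)=1119
  Izmir: ids {2, 10, 16} → SUM(seats + price)=1328
  Oslo: ids {6} → SUM(seats + price)=548
  Tokyo: ids {1, 9} → SUM(seats + price)=1208

Fresno | 1119 ; Izmir | 1328 ; Oslo | 548 ; Tokyo | 1208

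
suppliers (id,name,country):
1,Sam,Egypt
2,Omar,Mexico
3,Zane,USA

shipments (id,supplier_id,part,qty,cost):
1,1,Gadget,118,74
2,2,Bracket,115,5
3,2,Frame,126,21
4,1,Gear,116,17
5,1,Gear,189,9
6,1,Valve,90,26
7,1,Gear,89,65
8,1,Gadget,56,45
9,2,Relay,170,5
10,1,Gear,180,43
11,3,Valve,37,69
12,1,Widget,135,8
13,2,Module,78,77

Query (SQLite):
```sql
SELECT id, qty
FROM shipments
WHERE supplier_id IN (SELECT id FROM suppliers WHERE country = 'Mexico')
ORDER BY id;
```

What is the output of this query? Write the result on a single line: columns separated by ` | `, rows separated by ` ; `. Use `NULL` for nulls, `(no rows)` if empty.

2 | 115 ; 3 | 126 ; 9 | 170 ; 13 | 78

Inner query: suppliers.id where country = 'Mexico'.
Outer: keep shipments rows whose supplier_id is in that set.
Inner query → {2}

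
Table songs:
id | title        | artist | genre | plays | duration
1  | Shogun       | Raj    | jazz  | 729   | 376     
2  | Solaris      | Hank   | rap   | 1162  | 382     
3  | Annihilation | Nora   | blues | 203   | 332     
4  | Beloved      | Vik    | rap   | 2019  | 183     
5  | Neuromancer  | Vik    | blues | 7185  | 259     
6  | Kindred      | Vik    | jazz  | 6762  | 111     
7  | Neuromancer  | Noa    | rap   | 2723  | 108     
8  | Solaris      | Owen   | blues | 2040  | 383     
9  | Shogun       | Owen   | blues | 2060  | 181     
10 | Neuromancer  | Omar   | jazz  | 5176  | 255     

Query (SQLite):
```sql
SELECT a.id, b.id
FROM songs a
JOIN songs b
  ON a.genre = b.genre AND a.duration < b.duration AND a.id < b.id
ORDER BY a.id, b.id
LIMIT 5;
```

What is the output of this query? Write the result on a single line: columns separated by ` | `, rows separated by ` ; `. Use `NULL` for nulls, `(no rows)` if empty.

3 | 8 ; 5 | 8 ; 6 | 10

Pairs (a,b) with same genre, a.duration < b.duration, a.id < b.id.
genre groups: blues:{3,5,8,9} jazz:{1,6,10} rap:{2,4,7}
Ordered by (a.id, b.id); first 5.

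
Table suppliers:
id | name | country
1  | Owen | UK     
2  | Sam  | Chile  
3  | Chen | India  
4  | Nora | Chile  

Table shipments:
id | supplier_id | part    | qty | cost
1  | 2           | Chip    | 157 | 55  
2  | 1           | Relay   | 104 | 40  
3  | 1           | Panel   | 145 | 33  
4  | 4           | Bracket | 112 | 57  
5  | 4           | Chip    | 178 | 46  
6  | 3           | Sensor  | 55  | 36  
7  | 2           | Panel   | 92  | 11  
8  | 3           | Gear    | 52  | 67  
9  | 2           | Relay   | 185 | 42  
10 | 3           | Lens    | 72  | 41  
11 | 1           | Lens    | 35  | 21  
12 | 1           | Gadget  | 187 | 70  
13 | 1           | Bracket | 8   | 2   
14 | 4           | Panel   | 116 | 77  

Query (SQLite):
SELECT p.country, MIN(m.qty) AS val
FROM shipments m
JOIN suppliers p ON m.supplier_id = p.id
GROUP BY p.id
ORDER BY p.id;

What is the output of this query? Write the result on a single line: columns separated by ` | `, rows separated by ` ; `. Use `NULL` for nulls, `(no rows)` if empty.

UK | 8 ; Chile | 92 ; India | 52 ; Chile | 112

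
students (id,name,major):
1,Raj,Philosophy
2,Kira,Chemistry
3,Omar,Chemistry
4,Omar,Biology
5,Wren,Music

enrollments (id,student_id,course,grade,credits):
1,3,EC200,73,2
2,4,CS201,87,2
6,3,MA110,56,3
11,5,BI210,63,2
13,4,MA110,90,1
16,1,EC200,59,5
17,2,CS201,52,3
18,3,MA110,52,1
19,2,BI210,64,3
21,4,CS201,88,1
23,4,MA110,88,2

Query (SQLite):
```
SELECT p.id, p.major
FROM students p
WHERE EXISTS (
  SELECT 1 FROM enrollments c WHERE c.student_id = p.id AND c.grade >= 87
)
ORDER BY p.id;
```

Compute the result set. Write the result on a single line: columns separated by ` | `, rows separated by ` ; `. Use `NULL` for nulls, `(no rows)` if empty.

For each students row, check whether any enrollments with matching student_id has grade >= 87.
Keep rows where that is true.

4 | Biology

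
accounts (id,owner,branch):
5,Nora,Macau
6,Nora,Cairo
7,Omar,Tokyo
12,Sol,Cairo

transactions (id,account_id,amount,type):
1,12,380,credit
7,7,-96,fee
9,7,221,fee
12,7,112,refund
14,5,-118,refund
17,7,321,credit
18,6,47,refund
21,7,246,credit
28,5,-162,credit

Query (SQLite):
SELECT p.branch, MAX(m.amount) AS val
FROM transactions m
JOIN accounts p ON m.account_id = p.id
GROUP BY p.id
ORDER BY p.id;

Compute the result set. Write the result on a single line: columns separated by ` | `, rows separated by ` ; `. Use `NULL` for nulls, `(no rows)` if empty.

Join each transactions row to its accounts via account_id.
Group joined rows by accounts.id; compute MAX(m.amount) per group.
  5: ids {14, 28} → MAX(m.amount)=-118
  6: ids {18} → MAX(m.amount)=47
  7: ids {7, 9, 12, 17, 21} → MAX(m.amount)=321
  12: ids {1} → MAX(m.amount)=380

Macau | -118 ; Cairo | 47 ; Tokyo | 321 ; Cairo | 380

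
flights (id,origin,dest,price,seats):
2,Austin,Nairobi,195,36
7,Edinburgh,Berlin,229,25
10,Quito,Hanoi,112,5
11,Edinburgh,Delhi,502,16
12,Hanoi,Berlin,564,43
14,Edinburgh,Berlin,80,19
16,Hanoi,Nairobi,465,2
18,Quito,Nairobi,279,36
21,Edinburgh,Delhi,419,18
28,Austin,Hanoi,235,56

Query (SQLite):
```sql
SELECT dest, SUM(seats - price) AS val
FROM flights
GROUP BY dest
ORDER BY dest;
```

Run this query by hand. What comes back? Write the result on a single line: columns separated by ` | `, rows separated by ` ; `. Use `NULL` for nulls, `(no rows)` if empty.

For each row compute seats - price.
Group by dest; take SUM of the expression per group.
  Berlin: ids {7, 12, 14} → SUM(seats - price)=-786
  Delhi: ids {11, 21} → SUM(seats - price)=-887
  Hanoi: ids {10, 28} → SUM(seats - price)=-286
  Nairobi: ids {2, 16, 18} → SUM(seats - price)=-865

Berlin | -786 ; Delhi | -887 ; Hanoi | -286 ; Nairobi | -865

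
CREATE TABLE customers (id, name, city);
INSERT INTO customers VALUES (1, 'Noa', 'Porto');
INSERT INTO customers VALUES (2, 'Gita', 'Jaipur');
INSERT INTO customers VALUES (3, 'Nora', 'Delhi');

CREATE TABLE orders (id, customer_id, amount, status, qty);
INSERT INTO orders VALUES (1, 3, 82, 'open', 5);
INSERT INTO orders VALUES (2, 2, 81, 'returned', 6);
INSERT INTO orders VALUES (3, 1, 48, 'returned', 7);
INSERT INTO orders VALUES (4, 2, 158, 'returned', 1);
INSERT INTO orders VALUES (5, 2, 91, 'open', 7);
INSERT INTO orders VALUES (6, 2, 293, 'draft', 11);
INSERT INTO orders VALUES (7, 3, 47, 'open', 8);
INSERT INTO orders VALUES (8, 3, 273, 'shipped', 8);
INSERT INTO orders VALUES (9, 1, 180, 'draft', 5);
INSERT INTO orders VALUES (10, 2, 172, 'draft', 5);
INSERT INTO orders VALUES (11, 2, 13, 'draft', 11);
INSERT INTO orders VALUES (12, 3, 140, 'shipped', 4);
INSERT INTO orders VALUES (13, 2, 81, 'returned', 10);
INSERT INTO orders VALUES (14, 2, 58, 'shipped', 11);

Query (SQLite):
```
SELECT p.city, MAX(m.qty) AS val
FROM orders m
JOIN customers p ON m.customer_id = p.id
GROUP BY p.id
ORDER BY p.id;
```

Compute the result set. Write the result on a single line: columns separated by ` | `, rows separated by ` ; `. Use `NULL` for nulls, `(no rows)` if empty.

Porto | 7 ; Jaipur | 11 ; Delhi | 8

Join each orders row to its customers via customer_id.
Group joined rows by customers.id; compute MAX(m.qty) per group.
  1: ids {3, 9} → MAX(m.qty)=7
  2: ids {2, 4, 5, 6, 10, 11, 13, 14} → MAX(m.qty)=11
  3: ids {1, 7, 8, 12} → MAX(m.qty)=8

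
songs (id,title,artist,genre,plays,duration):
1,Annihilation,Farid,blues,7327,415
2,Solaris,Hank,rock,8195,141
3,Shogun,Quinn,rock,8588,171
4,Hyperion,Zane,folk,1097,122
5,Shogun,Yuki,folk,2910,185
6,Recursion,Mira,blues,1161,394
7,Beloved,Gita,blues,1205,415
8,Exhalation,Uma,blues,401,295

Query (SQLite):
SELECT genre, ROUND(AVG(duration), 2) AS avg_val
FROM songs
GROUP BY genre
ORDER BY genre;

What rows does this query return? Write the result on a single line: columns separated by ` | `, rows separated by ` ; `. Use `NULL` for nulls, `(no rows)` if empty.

blues | 379.75 ; folk | 153.5 ; rock | 156

Partition songs by genre; compute ROUND(AVG(duration), 2) within each group.
  blues: ids {1, 6, 7, 8} → ROUND(AVG(duration), 2)=379.75
  folk: ids {4, 5} → ROUND(AVG(duration), 2)=153.5
  rock: ids {2, 3} → ROUND(AVG(duration), 2)=156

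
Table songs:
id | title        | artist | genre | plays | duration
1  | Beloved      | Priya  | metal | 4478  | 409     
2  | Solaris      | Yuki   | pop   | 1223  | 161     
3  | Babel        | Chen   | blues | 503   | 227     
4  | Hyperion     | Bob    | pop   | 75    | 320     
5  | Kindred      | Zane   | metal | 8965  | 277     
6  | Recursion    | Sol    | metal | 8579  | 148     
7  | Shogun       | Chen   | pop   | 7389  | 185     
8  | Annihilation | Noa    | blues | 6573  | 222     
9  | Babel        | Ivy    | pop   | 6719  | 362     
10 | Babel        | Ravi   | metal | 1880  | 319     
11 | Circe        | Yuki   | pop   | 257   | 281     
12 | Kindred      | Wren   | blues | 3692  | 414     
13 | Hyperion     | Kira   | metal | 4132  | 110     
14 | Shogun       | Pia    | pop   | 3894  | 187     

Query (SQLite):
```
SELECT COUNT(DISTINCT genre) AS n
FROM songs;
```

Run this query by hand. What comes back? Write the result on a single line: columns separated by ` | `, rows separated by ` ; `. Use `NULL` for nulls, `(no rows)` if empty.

3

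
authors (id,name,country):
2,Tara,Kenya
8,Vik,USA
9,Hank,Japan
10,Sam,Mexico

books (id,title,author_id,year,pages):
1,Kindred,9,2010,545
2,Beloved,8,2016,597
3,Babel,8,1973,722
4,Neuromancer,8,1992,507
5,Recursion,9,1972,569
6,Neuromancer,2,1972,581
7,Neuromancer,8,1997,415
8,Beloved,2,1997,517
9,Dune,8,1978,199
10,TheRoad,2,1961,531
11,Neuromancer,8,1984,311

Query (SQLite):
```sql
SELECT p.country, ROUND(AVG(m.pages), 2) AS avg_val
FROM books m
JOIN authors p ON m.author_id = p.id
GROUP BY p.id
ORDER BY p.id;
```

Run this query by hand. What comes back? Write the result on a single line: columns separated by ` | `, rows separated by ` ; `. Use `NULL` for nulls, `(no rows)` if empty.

Kenya | 543 ; USA | 458.5 ; Japan | 557

Join each books row to its authors via author_id.
Group joined rows by authors.id; compute ROUND(AVG(m.pages), 2) per group.
  2: ids {6, 8, 10} → ROUND(AVG(m.pages), 2)=543
  8: ids {2, 3, 4, 7, 9, 11} → ROUND(AVG(m.pages), 2)=458.5
  9: ids {1, 5} → ROUND(AVG(m.pages), 2)=557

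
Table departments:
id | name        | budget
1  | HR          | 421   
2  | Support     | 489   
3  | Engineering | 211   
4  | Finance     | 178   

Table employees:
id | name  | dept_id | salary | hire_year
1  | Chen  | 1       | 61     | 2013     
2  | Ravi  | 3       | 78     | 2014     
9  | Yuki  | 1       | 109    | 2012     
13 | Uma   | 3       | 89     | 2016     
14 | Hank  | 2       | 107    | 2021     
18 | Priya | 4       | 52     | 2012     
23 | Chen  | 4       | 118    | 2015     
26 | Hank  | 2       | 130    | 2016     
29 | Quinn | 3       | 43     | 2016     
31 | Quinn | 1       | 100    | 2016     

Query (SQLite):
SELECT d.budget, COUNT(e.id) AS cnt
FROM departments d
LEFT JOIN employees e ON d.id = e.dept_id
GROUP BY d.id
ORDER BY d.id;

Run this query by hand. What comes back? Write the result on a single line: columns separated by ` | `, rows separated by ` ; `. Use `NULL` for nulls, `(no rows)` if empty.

LEFT JOIN keeps every departments row; unmatched ones get NULL for employees columns.
Group by departments.id and compute COUNT(e.id). COUNT(col) of an all-NULL group is 0.
  1: ids {1, 9, 31} → COUNT(e.id)=3
  2: ids {14, 26} → COUNT(e.id)=2
  3: ids {2, 13, 29} → COUNT(e.id)=3
  4: ids {18, 23} → COUNT(e.id)=2

421 | 3 ; 489 | 2 ; 211 | 3 ; 178 | 2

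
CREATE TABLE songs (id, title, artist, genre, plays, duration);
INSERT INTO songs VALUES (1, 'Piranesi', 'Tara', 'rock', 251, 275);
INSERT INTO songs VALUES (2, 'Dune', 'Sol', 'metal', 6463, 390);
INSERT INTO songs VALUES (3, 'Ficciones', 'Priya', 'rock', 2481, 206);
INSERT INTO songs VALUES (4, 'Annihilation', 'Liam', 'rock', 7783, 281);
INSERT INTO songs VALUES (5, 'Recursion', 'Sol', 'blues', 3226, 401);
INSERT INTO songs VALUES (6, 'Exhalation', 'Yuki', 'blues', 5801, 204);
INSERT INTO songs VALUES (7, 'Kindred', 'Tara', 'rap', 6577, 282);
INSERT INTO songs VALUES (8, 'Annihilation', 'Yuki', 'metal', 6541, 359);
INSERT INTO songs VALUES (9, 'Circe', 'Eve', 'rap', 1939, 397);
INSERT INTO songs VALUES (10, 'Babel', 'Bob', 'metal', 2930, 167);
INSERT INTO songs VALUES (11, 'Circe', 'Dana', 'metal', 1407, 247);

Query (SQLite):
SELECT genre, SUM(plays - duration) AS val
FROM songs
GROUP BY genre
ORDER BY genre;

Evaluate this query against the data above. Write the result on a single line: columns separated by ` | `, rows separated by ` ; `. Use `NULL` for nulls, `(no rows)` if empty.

blues | 8422 ; metal | 16178 ; rap | 7837 ; rock | 9753

For each row compute plays - duration.
Group by genre; take SUM of the expression per group.
  blues: ids {5, 6} → SUM(plays - duration)=8422
  metal: ids {2, 8, 10, 11} → SUM(plays - duration)=16178
  rap: ids {7, 9} → SUM(plays - duration)=7837
  rock: ids {1, 3, 4} → SUM(plays - duration)=9753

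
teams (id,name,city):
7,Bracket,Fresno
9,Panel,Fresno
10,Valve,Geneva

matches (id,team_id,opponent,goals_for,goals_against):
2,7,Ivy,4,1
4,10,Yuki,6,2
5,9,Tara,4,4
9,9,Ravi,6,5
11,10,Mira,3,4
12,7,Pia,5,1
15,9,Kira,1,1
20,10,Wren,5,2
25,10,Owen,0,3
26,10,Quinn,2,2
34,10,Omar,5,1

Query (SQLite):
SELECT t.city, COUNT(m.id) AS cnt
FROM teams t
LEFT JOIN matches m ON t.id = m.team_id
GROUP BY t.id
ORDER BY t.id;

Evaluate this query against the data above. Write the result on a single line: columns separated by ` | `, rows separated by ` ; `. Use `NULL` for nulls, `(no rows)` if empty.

LEFT JOIN keeps every teams row; unmatched ones get NULL for matches columns.
Group by teams.id and compute COUNT(m.id). COUNT(col) of an all-NULL group is 0.
  7: ids {2, 12} → COUNT(m.id)=2
  9: ids {5, 9, 15} → COUNT(m.id)=3
  10: ids {4, 11, 20, 25, 26, 34} → COUNT(m.id)=6

Fresno | 2 ; Fresno | 3 ; Geneva | 6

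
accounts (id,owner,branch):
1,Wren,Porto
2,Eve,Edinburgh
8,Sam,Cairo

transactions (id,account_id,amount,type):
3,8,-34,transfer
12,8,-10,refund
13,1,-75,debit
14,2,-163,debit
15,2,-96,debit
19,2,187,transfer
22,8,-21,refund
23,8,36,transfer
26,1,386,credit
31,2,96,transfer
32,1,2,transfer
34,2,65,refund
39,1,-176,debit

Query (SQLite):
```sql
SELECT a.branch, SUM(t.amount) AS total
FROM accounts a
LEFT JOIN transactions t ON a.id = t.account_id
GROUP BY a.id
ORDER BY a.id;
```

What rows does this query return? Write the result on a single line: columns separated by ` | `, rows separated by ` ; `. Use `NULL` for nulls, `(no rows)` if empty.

LEFT JOIN keeps every accounts row; unmatched ones get NULL for transactions columns.
Group by accounts.id and compute SUM(t.amount). SUM over an all-NULL group is NULL.
  1: ids {13, 26, 32, 39} → SUM(t.amount)=137
  2: ids {14, 15, 19, 31, 34} → SUM(t.amount)=89
  8: ids {3, 12, 22, 23} → SUM(t.amount)=-29

Porto | 137 ; Edinburgh | 89 ; Cairo | -29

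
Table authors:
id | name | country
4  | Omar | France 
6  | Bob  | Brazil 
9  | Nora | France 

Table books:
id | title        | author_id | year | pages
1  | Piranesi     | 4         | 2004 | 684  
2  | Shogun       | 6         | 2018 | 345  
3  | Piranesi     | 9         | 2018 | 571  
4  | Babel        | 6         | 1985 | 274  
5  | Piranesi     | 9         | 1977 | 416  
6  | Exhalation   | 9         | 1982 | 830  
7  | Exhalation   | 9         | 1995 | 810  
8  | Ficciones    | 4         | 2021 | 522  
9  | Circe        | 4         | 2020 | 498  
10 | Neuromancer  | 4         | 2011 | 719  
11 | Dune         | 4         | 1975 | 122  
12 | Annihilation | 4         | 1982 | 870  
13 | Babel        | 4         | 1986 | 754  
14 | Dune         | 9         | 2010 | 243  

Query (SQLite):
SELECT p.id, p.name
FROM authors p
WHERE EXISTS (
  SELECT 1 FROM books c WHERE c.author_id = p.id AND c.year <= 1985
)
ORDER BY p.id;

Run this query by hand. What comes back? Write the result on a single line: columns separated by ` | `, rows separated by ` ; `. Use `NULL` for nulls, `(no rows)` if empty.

For each authors row, check whether any books with matching author_id has year <= 1985.
Keep rows where that is true.

4 | Omar ; 6 | Bob ; 9 | Nora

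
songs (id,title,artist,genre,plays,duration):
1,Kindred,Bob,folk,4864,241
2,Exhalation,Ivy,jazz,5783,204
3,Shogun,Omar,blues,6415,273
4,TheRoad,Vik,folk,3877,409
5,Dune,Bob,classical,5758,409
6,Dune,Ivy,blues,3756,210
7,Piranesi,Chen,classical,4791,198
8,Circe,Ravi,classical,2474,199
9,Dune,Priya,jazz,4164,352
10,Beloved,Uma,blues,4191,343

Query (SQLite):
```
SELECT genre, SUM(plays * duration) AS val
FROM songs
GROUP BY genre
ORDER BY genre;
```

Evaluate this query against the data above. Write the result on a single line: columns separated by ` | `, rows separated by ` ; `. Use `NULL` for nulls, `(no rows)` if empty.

blues | 3977568 ; classical | 3795966 ; folk | 2757917 ; jazz | 2645460

For each row compute plays * duration.
Group by genre; take SUM of the expression per group.
  blues: ids {3, 6, 10} → SUM(plays * duration)=3977568
  classical: ids {5, 7, 8} → SUM(plays * duration)=3795966
  folk: ids {1, 4} → SUM(plays * duration)=2757917
  jazz: ids {2, 9} → SUM(plays * duration)=2645460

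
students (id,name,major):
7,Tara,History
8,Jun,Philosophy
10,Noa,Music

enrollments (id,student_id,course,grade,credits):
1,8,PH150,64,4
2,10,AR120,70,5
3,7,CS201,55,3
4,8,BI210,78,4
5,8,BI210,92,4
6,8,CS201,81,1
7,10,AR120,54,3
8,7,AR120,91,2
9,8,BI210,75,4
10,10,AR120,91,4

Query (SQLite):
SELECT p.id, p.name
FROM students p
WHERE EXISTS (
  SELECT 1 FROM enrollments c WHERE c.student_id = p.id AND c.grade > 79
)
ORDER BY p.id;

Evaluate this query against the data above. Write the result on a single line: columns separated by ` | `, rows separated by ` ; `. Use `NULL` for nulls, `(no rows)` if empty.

7 | Tara ; 8 | Jun ; 10 | Noa

For each students row, check whether any enrollments with matching student_id has grade > 79.
Keep rows where that is true.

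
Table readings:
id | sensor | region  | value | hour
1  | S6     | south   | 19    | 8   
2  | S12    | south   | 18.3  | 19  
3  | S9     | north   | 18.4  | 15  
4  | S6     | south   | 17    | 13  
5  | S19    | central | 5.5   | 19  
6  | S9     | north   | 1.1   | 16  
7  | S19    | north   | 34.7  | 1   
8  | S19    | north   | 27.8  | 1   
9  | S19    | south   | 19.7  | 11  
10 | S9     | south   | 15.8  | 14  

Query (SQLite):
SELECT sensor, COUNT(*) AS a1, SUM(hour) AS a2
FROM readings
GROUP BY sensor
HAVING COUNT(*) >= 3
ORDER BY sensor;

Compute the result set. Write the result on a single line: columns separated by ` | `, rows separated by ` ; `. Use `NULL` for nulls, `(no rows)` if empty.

Group readings by sensor.
Per group compute: COUNT(*), SUM(hour).
HAVING: drop groups with fewer than 3 rows.
  S12: ids {2} → COUNT(*)=1, SUM(hour)=19
  S19: ids {5, 7, 8, 9} → COUNT(*)=4, SUM(hour)=32
  S6: ids {1, 4} → COUNT(*)=2, SUM(hour)=21
  S9: ids {3, 6, 10} → COUNT(*)=3, SUM(hour)=45

S19 | 4 | 32 ; S9 | 3 | 45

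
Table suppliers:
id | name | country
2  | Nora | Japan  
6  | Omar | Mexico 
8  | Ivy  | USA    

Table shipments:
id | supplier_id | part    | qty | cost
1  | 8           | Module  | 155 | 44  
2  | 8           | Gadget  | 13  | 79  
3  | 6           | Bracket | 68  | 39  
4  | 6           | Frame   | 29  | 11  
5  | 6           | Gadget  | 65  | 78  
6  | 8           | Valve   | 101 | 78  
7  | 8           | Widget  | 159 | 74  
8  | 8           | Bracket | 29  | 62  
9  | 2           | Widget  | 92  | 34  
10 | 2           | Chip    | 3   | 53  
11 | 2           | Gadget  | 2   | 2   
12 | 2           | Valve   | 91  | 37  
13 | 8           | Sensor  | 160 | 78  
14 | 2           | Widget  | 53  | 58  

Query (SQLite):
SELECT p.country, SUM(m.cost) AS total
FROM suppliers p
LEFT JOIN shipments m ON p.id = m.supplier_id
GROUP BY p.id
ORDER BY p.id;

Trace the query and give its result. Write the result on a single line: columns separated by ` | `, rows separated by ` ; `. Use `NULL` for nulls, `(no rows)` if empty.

LEFT JOIN keeps every suppliers row; unmatched ones get NULL for shipments columns.
Group by suppliers.id and compute SUM(m.cost). SUM over an all-NULL group is NULL.
  2: ids {9, 10, 11, 12, 14} → SUM(m.cost)=184
  6: ids {3, 4, 5} → SUM(m.cost)=128
  8: ids {1, 2, 6, 7, 8, 13} → SUM(m.cost)=415

Japan | 184 ; Mexico | 128 ; USA | 415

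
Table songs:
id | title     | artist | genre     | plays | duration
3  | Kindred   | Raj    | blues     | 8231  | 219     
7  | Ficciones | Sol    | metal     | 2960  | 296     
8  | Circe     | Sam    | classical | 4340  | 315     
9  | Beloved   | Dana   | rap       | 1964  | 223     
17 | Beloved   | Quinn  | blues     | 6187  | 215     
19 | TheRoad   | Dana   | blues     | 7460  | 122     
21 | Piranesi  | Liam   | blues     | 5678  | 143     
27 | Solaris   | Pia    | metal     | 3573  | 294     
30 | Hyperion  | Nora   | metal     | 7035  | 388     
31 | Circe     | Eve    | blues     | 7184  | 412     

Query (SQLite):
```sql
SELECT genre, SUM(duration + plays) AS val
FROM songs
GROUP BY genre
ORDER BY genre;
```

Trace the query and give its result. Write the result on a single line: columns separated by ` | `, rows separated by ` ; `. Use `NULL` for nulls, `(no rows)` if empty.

For each row compute duration + plays.
Group by genre; take SUM of the expression per group.
  blues: ids {3, 17, 19, 21, 31} → SUM(duration + plays)=35851
  classical: ids {8} → SUM(duration + plays)=4655
  metal: ids {7, 27, 30} → SUM(duration + plays)=14546
  rap: ids {9} → SUM(duration + plays)=2187

blues | 35851 ; classical | 4655 ; metal | 14546 ; rap | 2187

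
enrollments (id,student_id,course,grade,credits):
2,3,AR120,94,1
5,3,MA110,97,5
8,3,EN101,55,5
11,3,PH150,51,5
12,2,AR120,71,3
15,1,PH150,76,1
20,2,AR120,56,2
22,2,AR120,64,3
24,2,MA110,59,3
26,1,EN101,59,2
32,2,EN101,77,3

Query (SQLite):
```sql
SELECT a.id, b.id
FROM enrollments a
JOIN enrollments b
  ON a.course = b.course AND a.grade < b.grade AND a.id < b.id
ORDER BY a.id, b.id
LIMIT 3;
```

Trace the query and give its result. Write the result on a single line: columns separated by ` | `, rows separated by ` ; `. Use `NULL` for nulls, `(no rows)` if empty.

Pairs (a,b) with same course, a.grade < b.grade, a.id < b.id.
course groups: AR120:{2,12,20,22} EN101:{8,26,32} MA110:{5,24} PH150:{11,15}
Ordered by (a.id, b.id); first 3.

8 | 26 ; 8 | 32 ; 11 | 15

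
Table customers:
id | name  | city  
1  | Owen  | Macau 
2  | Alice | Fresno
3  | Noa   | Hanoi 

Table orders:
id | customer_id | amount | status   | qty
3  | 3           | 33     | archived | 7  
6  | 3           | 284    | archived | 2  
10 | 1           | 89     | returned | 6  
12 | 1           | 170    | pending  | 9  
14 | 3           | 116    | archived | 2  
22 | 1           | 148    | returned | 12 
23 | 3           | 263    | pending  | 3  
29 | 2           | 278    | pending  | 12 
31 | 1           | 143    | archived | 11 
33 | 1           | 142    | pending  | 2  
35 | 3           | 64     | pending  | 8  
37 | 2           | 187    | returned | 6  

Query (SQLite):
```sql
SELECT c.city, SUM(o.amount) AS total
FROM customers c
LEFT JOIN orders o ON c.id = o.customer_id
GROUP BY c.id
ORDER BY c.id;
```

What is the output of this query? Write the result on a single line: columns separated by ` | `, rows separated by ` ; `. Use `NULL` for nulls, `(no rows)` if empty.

Macau | 692 ; Fresno | 465 ; Hanoi | 760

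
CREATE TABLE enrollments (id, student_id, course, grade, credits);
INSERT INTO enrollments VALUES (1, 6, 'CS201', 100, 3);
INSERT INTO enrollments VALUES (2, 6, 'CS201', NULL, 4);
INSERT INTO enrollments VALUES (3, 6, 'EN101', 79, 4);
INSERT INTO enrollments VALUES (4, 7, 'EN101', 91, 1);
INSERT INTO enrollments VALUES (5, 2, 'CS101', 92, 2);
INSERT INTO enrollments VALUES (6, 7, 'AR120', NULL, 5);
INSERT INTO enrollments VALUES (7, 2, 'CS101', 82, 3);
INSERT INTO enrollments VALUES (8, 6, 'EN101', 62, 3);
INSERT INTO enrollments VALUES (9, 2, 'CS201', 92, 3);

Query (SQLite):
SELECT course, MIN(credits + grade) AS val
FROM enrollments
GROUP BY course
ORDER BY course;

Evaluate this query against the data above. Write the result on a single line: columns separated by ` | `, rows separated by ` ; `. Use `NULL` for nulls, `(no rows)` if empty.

AR120 | NULL ; CS101 | 85 ; CS201 | 95 ; EN101 | 65

For each row compute credits + grade.
Group by course; take MIN of the expression per group.
  AR120: ids {6} → MIN(credits + grade)=NULL
  CS101: ids {5, 7} → MIN(credits + grade)=85
  CS201: ids {1, 2, 9} → MIN(credits + grade)=95
  EN101: ids {3, 4, 8} → MIN(credits + grade)=65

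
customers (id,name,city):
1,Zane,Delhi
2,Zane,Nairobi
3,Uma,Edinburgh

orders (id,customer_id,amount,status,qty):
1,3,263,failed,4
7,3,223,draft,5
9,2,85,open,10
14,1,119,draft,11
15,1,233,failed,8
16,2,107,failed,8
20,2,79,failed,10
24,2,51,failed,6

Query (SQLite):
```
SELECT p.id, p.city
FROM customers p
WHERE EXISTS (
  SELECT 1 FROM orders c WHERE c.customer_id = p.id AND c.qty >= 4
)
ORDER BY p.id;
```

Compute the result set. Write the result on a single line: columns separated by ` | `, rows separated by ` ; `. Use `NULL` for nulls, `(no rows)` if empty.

1 | Delhi ; 2 | Nairobi ; 3 | Edinburgh

For each customers row, check whether any orders with matching customer_id has qty >= 4.
Keep rows where that is true.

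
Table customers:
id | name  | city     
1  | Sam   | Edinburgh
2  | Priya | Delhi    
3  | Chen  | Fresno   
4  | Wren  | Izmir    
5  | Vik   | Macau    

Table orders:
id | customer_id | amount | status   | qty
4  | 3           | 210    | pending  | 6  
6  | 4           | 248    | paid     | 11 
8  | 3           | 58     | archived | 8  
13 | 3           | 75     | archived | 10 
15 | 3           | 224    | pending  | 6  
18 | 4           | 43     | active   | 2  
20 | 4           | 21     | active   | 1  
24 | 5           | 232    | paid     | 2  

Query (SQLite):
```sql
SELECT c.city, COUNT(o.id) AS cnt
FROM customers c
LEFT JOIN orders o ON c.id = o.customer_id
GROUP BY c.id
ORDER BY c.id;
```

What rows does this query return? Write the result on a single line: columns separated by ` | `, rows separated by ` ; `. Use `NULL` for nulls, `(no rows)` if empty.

Edinburgh | 0 ; Delhi | 0 ; Fresno | 4 ; Izmir | 3 ; Macau | 1

LEFT JOIN keeps every customers row; unmatched ones get NULL for orders columns.
Group by customers.id and compute COUNT(o.id). COUNT(col) of an all-NULL group is 0.
  1: ids {—} → COUNT(o.id)=0
  2: ids {—} → COUNT(o.id)=0
  3: ids {4, 8, 13, 15} → COUNT(o.id)=4
  4: ids {6, 18, 20} → COUNT(o.id)=3
  5: ids {24} → COUNT(o.id)=1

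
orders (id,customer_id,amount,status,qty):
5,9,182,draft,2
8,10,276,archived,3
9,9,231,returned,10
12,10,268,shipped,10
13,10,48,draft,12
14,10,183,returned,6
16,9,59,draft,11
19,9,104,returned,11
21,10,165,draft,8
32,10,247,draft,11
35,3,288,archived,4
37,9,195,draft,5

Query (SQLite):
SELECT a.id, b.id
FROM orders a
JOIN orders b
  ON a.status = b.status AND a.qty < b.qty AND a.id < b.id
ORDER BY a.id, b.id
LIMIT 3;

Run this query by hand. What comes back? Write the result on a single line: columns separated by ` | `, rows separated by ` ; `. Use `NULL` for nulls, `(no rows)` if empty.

Pairs (a,b) with same status, a.qty < b.qty, a.id < b.id.
status groups: archived:{8,35} draft:{5,13,16,21,32,37} returned:{9,14,19} shipped:{12}
Ordered by (a.id, b.id); first 3.

5 | 13 ; 5 | 16 ; 5 | 21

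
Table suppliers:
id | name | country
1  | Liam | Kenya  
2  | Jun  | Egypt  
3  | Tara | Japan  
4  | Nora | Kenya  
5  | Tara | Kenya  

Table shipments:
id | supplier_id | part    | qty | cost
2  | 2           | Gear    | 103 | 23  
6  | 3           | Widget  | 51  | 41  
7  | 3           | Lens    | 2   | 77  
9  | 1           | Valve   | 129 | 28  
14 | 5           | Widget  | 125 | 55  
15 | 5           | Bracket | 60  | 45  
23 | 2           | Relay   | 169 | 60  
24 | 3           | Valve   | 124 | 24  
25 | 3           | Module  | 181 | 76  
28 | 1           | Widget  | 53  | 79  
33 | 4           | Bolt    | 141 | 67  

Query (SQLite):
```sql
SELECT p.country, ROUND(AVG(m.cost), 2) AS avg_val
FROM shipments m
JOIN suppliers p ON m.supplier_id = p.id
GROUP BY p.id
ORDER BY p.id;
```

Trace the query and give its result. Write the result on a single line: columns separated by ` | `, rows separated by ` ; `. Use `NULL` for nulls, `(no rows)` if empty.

Kenya | 53.5 ; Egypt | 41.5 ; Japan | 54.5 ; Kenya | 67 ; Kenya | 50

Join each shipments row to its suppliers via supplier_id.
Group joined rows by suppliers.id; compute ROUND(AVG(m.cost), 2) per group.
  1: ids {9, 28} → ROUND(AVG(m.cost), 2)=53.5
  2: ids {2, 23} → ROUND(AVG(m.cost), 2)=41.5
  3: ids {6, 7, 24, 25} → ROUND(AVG(m.cost), 2)=54.5
  4: ids {33} → ROUND(AVG(m.cost), 2)=67
  5: ids {14, 15} → ROUND(AVG(m.cost), 2)=50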